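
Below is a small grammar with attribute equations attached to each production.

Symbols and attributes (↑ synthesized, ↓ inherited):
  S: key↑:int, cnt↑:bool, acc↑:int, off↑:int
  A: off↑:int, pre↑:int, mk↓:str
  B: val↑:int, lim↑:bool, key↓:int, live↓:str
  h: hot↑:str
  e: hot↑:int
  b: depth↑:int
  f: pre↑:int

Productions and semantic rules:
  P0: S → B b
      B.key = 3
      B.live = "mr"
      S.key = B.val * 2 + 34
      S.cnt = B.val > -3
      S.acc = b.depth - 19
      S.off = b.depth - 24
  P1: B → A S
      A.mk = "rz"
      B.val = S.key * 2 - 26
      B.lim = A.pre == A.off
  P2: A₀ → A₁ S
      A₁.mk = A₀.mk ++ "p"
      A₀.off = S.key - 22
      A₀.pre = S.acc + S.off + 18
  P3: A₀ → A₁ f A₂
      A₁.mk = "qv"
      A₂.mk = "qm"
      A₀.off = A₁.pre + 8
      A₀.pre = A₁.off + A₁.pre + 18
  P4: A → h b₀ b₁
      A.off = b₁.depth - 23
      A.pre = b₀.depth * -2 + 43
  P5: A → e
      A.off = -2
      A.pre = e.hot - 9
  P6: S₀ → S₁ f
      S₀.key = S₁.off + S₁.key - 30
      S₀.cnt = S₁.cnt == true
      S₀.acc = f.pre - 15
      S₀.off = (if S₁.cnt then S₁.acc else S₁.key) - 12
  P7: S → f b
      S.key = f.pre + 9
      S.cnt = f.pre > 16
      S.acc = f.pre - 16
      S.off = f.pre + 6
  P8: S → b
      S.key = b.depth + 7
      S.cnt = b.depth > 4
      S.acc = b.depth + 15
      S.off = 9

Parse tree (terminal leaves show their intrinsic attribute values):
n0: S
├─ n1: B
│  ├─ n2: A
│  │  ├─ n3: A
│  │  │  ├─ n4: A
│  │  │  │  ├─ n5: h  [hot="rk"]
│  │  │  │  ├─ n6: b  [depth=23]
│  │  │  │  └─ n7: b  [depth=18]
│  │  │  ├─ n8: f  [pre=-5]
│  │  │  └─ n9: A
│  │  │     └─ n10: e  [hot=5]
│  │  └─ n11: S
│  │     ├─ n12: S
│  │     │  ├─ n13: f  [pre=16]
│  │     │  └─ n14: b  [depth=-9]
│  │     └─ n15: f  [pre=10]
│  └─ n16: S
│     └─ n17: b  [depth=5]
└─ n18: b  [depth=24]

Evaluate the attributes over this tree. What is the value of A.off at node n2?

1. n1.key = 3  [3]
2. n1.live = "mr"  ["mr"]
3. n2.mk = "rz"  ["rz"]
4. n3.mk = "rzp"  [A₀.mk ++ "p"]
5. n4.mk = "qv"  ["qv"]
6. n5.hot = "rk"  [terminal]
7. n6.depth = 23  [terminal]
8. n7.depth = 18  [terminal]
9. n4.off = -5  [b₁.depth - 23]
10. n4.pre = -3  [b₀.depth * -2 + 43]
11. n8.pre = -5  [terminal]
12. n9.mk = "qm"  ["qm"]
13. n10.hot = 5  [terminal]
14. n9.off = -2  [-2]
15. n9.pre = -4  [e.hot - 9]
16. n3.off = 5  [A₁.pre + 8]
17. n3.pre = 10  [A₁.off + A₁.pre + 18]
18. n13.pre = 16  [terminal]
19. n14.depth = -9  [terminal]
20. n12.key = 25  [f.pre + 9]
21. n12.cnt = false  [f.pre > 16]
22. n12.acc = 0  [f.pre - 16]
23. n12.off = 22  [f.pre + 6]
24. n15.pre = 10  [terminal]
25. n11.key = 17  [S₁.off + S₁.key - 30]
26. n11.cnt = false  [S₁.cnt == true]
27. n11.acc = -5  [f.pre - 15]
28. n11.off = 13  [(if S₁.cnt then S₁.acc else S₁.key) - 12]
29. n2.off = -5  [S.key - 22]
30. n2.pre = 26  [S.acc + S.off + 18]
31. n17.depth = 5  [terminal]
32. n16.key = 12  [b.depth + 7]
33. n16.cnt = true  [b.depth > 4]
34. n16.acc = 20  [b.depth + 15]
35. n16.off = 9  [9]
36. n1.val = -2  [S.key * 2 - 26]
37. n1.lim = false  [A.pre == A.off]
38. n18.depth = 24  [terminal]
39. n0.key = 30  [B.val * 2 + 34]
40. n0.cnt = true  [B.val > -3]
41. n0.acc = 5  [b.depth - 19]
42. n0.off = 0  [b.depth - 24]

-5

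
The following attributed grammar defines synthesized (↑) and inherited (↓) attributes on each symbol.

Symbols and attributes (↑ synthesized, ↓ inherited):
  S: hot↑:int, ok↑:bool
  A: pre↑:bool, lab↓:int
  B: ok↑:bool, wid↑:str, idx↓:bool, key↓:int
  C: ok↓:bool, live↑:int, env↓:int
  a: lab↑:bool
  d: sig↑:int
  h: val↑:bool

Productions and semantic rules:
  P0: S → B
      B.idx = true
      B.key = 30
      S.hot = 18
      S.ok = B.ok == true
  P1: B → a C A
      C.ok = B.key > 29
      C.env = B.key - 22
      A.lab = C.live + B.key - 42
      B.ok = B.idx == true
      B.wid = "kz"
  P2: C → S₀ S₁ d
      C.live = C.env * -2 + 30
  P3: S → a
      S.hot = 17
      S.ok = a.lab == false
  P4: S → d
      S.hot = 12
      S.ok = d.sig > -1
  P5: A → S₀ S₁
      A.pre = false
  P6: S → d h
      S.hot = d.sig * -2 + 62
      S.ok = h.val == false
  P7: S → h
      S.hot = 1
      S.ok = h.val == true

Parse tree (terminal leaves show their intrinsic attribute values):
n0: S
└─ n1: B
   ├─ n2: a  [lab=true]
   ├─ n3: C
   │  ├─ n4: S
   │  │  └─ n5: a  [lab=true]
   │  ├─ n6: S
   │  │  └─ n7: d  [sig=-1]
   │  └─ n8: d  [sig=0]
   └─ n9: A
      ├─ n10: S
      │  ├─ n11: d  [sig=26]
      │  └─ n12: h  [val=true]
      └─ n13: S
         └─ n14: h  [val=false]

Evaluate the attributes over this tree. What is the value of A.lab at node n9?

2

1. n1.idx = true  [true]
2. n1.key = 30  [30]
3. n2.lab = true  [terminal]
4. n3.ok = true  [B.key > 29]
5. n3.env = 8  [B.key - 22]
6. n5.lab = true  [terminal]
7. n4.hot = 17  [17]
8. n4.ok = false  [a.lab == false]
9. n7.sig = -1  [terminal]
10. n6.hot = 12  [12]
11. n6.ok = false  [d.sig > -1]
12. n8.sig = 0  [terminal]
13. n3.live = 14  [C.env * -2 + 30]
14. n9.lab = 2  [C.live + B.key - 42]
15. n11.sig = 26  [terminal]
16. n12.val = true  [terminal]
17. n10.hot = 10  [d.sig * -2 + 62]
18. n10.ok = false  [h.val == false]
19. n14.val = false  [terminal]
20. n13.hot = 1  [1]
21. n13.ok = false  [h.val == true]
22. n9.pre = false  [false]
23. n1.ok = true  [B.idx == true]
24. n1.wid = "kz"  ["kz"]
25. n0.hot = 18  [18]
26. n0.ok = true  [B.ok == true]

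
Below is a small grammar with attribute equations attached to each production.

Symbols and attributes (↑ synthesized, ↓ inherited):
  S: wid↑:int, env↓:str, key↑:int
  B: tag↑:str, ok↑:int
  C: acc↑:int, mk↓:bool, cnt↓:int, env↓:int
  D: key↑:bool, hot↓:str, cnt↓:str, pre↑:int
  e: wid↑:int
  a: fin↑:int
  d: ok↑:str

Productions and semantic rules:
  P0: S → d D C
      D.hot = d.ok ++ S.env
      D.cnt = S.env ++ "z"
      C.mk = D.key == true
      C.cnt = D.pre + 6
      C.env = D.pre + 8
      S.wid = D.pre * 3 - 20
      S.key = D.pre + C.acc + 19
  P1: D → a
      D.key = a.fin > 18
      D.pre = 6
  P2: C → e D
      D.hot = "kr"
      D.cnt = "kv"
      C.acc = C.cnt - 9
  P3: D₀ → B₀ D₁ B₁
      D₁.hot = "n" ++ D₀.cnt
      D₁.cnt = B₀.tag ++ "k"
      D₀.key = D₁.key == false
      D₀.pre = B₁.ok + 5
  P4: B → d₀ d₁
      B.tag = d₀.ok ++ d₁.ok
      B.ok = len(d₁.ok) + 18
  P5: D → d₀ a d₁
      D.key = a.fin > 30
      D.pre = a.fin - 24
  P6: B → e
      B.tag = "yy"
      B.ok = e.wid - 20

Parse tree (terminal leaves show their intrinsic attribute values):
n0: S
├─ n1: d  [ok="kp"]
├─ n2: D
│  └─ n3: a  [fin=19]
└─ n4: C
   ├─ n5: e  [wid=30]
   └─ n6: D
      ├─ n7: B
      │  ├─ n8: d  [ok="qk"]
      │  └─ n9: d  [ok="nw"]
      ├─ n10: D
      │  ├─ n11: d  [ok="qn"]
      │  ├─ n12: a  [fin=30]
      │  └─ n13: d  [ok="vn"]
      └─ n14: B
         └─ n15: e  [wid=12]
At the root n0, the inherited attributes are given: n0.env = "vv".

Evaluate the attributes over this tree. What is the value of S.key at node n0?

28

1. n0.env = "vv"  [given at root]
2. n1.ok = "kp"  [terminal]
3. n2.hot = "kpvv"  [d.ok ++ S.env]
4. n2.cnt = "vvz"  [S.env ++ "z"]
5. n3.fin = 19  [terminal]
6. n2.key = true  [a.fin > 18]
7. n2.pre = 6  [6]
8. n4.mk = true  [D.key == true]
9. n4.cnt = 12  [D.pre + 6]
10. n4.env = 14  [D.pre + 8]
11. n5.wid = 30  [terminal]
12. n6.hot = "kr"  ["kr"]
13. n6.cnt = "kv"  ["kv"]
14. n8.ok = "qk"  [terminal]
15. n9.ok = "nw"  [terminal]
16. n7.tag = "qknw"  [d₀.ok ++ d₁.ok]
17. n7.ok = 20  [len(d₁.ok) + 18]
18. n10.hot = "nkv"  ["n" ++ D₀.cnt]
19. n10.cnt = "qknwk"  [B₀.tag ++ "k"]
20. n11.ok = "qn"  [terminal]
21. n12.fin = 30  [terminal]
22. n13.ok = "vn"  [terminal]
23. n10.key = false  [a.fin > 30]
24. n10.pre = 6  [a.fin - 24]
25. n15.wid = 12  [terminal]
26. n14.tag = "yy"  ["yy"]
27. n14.ok = -8  [e.wid - 20]
28. n6.key = true  [D₁.key == false]
29. n6.pre = -3  [B₁.ok + 5]
30. n4.acc = 3  [C.cnt - 9]
31. n0.wid = -2  [D.pre * 3 - 20]
32. n0.key = 28  [D.pre + C.acc + 19]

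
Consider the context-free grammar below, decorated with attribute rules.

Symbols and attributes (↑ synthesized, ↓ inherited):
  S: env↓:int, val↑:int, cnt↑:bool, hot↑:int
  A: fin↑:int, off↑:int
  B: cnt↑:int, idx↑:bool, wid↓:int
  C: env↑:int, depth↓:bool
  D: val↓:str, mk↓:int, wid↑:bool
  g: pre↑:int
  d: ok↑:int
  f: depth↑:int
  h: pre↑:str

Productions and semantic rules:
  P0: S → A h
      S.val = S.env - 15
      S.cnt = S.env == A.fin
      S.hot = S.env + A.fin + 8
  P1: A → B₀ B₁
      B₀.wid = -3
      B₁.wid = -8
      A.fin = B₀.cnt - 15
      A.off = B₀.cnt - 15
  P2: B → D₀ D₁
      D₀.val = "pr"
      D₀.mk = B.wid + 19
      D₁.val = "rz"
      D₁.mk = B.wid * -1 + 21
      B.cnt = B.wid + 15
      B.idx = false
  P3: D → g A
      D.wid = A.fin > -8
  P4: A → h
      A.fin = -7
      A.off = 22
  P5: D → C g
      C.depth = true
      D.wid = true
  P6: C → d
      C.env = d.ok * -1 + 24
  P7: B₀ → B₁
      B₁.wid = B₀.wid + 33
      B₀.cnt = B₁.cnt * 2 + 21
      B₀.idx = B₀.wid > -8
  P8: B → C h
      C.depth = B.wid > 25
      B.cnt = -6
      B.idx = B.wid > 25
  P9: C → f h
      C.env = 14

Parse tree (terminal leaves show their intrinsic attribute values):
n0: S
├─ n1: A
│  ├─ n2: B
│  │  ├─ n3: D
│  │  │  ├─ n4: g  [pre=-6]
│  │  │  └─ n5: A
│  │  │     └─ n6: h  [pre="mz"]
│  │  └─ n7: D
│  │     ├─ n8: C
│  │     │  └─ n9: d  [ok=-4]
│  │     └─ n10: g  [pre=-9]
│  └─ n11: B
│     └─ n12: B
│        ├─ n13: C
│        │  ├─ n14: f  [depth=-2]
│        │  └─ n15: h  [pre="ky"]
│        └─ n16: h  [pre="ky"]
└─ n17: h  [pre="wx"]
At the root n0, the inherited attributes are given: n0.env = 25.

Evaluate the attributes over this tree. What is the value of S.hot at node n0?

30

1. n0.env = 25  [given at root]
2. n2.wid = -3  [-3]
3. n3.val = "pr"  ["pr"]
4. n3.mk = 16  [B.wid + 19]
5. n4.pre = -6  [terminal]
6. n6.pre = "mz"  [terminal]
7. n5.fin = -7  [-7]
8. n5.off = 22  [22]
9. n3.wid = true  [A.fin > -8]
10. n7.val = "rz"  ["rz"]
11. n7.mk = 24  [B.wid * -1 + 21]
12. n8.depth = true  [true]
13. n9.ok = -4  [terminal]
14. n8.env = 28  [d.ok * -1 + 24]
15. n10.pre = -9  [terminal]
16. n7.wid = true  [true]
17. n2.cnt = 12  [B.wid + 15]
18. n2.idx = false  [false]
19. n11.wid = -8  [-8]
20. n12.wid = 25  [B₀.wid + 33]
21. n13.depth = false  [B.wid > 25]
22. n14.depth = -2  [terminal]
23. n15.pre = "ky"  [terminal]
24. n13.env = 14  [14]
25. n16.pre = "ky"  [terminal]
26. n12.cnt = -6  [-6]
27. n12.idx = false  [B.wid > 25]
28. n11.cnt = 9  [B₁.cnt * 2 + 21]
29. n11.idx = false  [B₀.wid > -8]
30. n1.fin = -3  [B₀.cnt - 15]
31. n1.off = -3  [B₀.cnt - 15]
32. n17.pre = "wx"  [terminal]
33. n0.val = 10  [S.env - 15]
34. n0.cnt = false  [S.env == A.fin]
35. n0.hot = 30  [S.env + A.fin + 8]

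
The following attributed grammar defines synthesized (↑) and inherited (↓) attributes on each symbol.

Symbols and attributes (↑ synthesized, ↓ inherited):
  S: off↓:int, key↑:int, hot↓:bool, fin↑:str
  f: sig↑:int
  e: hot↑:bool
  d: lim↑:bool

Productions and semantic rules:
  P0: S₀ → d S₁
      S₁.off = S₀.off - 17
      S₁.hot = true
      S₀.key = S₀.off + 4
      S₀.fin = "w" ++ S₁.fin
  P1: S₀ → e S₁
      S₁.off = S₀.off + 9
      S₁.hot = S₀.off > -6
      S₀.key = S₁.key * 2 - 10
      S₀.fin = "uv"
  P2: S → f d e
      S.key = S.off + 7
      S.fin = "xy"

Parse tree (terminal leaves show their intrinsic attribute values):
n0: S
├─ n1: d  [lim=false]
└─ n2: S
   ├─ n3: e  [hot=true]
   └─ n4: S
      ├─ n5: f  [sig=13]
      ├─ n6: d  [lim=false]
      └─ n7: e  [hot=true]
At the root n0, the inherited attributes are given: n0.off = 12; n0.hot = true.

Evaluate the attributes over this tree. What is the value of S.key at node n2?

1. n0.off = 12  [given at root]
2. n0.hot = true  [given at root]
3. n1.lim = false  [terminal]
4. n2.off = -5  [S₀.off - 17]
5. n2.hot = true  [true]
6. n3.hot = true  [terminal]
7. n4.off = 4  [S₀.off + 9]
8. n4.hot = true  [S₀.off > -6]
9. n5.sig = 13  [terminal]
10. n6.lim = false  [terminal]
11. n7.hot = true  [terminal]
12. n4.key = 11  [S.off + 7]
13. n4.fin = "xy"  ["xy"]
14. n2.key = 12  [S₁.key * 2 - 10]
15. n2.fin = "uv"  ["uv"]
16. n0.key = 16  [S₀.off + 4]
17. n0.fin = "wuv"  ["w" ++ S₁.fin]

12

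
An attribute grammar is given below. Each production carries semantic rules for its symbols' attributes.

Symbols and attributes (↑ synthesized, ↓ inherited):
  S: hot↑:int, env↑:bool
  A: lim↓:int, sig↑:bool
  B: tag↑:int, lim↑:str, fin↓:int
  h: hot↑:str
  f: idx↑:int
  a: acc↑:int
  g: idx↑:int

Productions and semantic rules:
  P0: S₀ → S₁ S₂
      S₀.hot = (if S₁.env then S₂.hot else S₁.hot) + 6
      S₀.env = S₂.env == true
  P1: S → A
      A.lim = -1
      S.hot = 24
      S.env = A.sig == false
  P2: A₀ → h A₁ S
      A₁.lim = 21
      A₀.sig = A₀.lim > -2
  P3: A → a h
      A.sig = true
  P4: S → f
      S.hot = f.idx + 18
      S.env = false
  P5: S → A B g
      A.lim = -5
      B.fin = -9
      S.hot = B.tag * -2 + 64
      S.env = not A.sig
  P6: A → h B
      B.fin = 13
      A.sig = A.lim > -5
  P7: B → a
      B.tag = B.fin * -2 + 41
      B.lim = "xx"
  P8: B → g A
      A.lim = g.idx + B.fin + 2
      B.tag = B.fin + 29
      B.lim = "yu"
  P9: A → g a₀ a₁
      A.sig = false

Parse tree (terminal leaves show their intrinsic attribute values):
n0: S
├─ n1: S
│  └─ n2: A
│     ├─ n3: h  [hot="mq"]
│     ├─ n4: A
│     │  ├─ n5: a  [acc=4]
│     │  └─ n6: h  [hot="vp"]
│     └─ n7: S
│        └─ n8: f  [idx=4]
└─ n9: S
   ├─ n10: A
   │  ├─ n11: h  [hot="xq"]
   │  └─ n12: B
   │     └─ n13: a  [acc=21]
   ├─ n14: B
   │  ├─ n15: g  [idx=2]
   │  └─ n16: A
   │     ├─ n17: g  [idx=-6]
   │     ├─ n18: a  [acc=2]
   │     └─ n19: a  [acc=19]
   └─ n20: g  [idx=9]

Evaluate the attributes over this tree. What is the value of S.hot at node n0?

1. n2.lim = -1  [-1]
2. n3.hot = "mq"  [terminal]
3. n4.lim = 21  [21]
4. n5.acc = 4  [terminal]
5. n6.hot = "vp"  [terminal]
6. n4.sig = true  [true]
7. n8.idx = 4  [terminal]
8. n7.hot = 22  [f.idx + 18]
9. n7.env = false  [false]
10. n2.sig = true  [A₀.lim > -2]
11. n1.hot = 24  [24]
12. n1.env = false  [A.sig == false]
13. n10.lim = -5  [-5]
14. n11.hot = "xq"  [terminal]
15. n12.fin = 13  [13]
16. n13.acc = 21  [terminal]
17. n12.tag = 15  [B.fin * -2 + 41]
18. n12.lim = "xx"  ["xx"]
19. n10.sig = false  [A.lim > -5]
20. n14.fin = -9  [-9]
21. n15.idx = 2  [terminal]
22. n16.lim = -5  [g.idx + B.fin + 2]
23. n17.idx = -6  [terminal]
24. n18.acc = 2  [terminal]
25. n19.acc = 19  [terminal]
26. n16.sig = false  [false]
27. n14.tag = 20  [B.fin + 29]
28. n14.lim = "yu"  ["yu"]
29. n20.idx = 9  [terminal]
30. n9.hot = 24  [B.tag * -2 + 64]
31. n9.env = true  [not A.sig]
32. n0.hot = 30  [(if S₁.env then S₂.hot else S₁.hot) + 6]
33. n0.env = true  [S₂.env == true]

30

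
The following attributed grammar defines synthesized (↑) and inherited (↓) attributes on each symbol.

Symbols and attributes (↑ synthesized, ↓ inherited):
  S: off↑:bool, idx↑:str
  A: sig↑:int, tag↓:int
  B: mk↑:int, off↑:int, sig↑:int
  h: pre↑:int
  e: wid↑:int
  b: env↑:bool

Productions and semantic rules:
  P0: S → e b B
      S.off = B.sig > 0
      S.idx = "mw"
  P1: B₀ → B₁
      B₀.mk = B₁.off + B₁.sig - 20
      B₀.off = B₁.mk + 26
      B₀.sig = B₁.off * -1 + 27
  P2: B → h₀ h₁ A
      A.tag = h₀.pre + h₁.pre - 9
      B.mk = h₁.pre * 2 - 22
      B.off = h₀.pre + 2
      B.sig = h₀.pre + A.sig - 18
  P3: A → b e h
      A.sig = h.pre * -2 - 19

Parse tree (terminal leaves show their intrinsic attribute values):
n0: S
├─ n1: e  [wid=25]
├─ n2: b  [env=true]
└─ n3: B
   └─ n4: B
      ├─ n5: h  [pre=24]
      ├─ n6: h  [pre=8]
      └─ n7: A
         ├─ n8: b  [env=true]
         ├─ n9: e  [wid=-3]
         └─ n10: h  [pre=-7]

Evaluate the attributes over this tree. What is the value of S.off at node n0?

1. n1.wid = 25  [terminal]
2. n2.env = true  [terminal]
3. n5.pre = 24  [terminal]
4. n6.pre = 8  [terminal]
5. n7.tag = 23  [h₀.pre + h₁.pre - 9]
6. n8.env = true  [terminal]
7. n9.wid = -3  [terminal]
8. n10.pre = -7  [terminal]
9. n7.sig = -5  [h.pre * -2 - 19]
10. n4.mk = -6  [h₁.pre * 2 - 22]
11. n4.off = 26  [h₀.pre + 2]
12. n4.sig = 1  [h₀.pre + A.sig - 18]
13. n3.mk = 7  [B₁.off + B₁.sig - 20]
14. n3.off = 20  [B₁.mk + 26]
15. n3.sig = 1  [B₁.off * -1 + 27]
16. n0.off = true  [B.sig > 0]
17. n0.idx = "mw"  ["mw"]

true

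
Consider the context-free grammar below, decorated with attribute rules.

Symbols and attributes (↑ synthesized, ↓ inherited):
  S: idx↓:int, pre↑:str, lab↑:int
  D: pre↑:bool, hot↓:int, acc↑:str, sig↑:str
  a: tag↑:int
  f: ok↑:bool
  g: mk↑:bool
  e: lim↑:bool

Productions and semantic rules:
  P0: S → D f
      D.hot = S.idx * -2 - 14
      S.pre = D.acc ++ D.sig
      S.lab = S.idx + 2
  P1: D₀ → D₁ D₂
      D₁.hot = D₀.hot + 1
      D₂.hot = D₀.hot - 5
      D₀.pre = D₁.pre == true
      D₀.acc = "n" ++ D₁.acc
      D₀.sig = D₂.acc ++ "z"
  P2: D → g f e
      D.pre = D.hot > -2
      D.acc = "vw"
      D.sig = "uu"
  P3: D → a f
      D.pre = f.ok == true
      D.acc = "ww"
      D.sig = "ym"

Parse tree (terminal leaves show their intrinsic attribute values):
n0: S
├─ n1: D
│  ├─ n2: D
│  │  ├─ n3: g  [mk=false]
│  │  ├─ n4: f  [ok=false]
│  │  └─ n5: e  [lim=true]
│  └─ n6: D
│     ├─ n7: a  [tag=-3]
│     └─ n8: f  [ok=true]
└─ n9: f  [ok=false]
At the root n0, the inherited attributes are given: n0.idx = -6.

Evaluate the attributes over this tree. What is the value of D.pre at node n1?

true

1. n0.idx = -6  [given at root]
2. n1.hot = -2  [S.idx * -2 - 14]
3. n2.hot = -1  [D₀.hot + 1]
4. n3.mk = false  [terminal]
5. n4.ok = false  [terminal]
6. n5.lim = true  [terminal]
7. n2.pre = true  [D.hot > -2]
8. n2.acc = "vw"  ["vw"]
9. n2.sig = "uu"  ["uu"]
10. n6.hot = -7  [D₀.hot - 5]
11. n7.tag = -3  [terminal]
12. n8.ok = true  [terminal]
13. n6.pre = true  [f.ok == true]
14. n6.acc = "ww"  ["ww"]
15. n6.sig = "ym"  ["ym"]
16. n1.pre = true  [D₁.pre == true]
17. n1.acc = "nvw"  ["n" ++ D₁.acc]
18. n1.sig = "wwz"  [D₂.acc ++ "z"]
19. n9.ok = false  [terminal]
20. n0.pre = "nvwwwz"  [D.acc ++ D.sig]
21. n0.lab = -4  [S.idx + 2]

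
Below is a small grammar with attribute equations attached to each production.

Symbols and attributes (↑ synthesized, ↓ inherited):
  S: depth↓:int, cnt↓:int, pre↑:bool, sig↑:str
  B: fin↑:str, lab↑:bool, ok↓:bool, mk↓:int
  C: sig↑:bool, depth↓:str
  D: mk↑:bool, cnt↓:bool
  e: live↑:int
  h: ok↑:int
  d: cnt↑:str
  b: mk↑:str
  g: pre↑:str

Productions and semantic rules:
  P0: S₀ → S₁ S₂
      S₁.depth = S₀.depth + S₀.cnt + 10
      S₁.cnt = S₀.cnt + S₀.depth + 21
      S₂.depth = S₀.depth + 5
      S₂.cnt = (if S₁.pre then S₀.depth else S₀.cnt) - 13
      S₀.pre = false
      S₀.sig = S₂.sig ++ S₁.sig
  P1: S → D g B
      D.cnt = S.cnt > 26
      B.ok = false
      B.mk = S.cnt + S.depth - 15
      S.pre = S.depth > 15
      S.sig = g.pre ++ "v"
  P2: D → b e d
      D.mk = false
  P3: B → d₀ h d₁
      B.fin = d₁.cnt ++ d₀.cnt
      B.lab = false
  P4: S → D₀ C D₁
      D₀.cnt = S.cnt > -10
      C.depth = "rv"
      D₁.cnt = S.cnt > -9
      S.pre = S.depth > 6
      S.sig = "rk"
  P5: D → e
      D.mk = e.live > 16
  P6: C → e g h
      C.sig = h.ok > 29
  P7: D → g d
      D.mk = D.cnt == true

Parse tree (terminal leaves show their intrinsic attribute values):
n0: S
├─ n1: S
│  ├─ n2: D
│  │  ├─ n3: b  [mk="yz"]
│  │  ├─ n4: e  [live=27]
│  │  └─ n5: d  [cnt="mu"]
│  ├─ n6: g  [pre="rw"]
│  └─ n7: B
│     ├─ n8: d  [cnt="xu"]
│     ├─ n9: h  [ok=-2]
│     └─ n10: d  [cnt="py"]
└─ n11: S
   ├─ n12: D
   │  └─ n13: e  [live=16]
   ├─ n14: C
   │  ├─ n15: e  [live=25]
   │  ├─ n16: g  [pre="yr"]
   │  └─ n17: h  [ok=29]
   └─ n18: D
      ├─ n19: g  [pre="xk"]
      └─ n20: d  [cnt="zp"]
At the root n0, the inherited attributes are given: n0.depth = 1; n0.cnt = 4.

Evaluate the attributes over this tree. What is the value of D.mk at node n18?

1. n0.depth = 1  [given at root]
2. n0.cnt = 4  [given at root]
3. n1.depth = 15  [S₀.depth + S₀.cnt + 10]
4. n1.cnt = 26  [S₀.cnt + S₀.depth + 21]
5. n2.cnt = false  [S.cnt > 26]
6. n3.mk = "yz"  [terminal]
7. n4.live = 27  [terminal]
8. n5.cnt = "mu"  [terminal]
9. n2.mk = false  [false]
10. n6.pre = "rw"  [terminal]
11. n7.ok = false  [false]
12. n7.mk = 26  [S.cnt + S.depth - 15]
13. n8.cnt = "xu"  [terminal]
14. n9.ok = -2  [terminal]
15. n10.cnt = "py"  [terminal]
16. n7.fin = "pyxu"  [d₁.cnt ++ d₀.cnt]
17. n7.lab = false  [false]
18. n1.pre = false  [S.depth > 15]
19. n1.sig = "rwv"  [g.pre ++ "v"]
20. n11.depth = 6  [S₀.depth + 5]
21. n11.cnt = -9  [(if S₁.pre then S₀.depth else S₀.cnt) - 13]
22. n12.cnt = true  [S.cnt > -10]
23. n13.live = 16  [terminal]
24. n12.mk = false  [e.live > 16]
25. n14.depth = "rv"  ["rv"]
26. n15.live = 25  [terminal]
27. n16.pre = "yr"  [terminal]
28. n17.ok = 29  [terminal]
29. n14.sig = false  [h.ok > 29]
30. n18.cnt = false  [S.cnt > -9]
31. n19.pre = "xk"  [terminal]
32. n20.cnt = "zp"  [terminal]
33. n18.mk = false  [D.cnt == true]
34. n11.pre = false  [S.depth > 6]
35. n11.sig = "rk"  ["rk"]
36. n0.pre = false  [false]
37. n0.sig = "rkrwv"  [S₂.sig ++ S₁.sig]

false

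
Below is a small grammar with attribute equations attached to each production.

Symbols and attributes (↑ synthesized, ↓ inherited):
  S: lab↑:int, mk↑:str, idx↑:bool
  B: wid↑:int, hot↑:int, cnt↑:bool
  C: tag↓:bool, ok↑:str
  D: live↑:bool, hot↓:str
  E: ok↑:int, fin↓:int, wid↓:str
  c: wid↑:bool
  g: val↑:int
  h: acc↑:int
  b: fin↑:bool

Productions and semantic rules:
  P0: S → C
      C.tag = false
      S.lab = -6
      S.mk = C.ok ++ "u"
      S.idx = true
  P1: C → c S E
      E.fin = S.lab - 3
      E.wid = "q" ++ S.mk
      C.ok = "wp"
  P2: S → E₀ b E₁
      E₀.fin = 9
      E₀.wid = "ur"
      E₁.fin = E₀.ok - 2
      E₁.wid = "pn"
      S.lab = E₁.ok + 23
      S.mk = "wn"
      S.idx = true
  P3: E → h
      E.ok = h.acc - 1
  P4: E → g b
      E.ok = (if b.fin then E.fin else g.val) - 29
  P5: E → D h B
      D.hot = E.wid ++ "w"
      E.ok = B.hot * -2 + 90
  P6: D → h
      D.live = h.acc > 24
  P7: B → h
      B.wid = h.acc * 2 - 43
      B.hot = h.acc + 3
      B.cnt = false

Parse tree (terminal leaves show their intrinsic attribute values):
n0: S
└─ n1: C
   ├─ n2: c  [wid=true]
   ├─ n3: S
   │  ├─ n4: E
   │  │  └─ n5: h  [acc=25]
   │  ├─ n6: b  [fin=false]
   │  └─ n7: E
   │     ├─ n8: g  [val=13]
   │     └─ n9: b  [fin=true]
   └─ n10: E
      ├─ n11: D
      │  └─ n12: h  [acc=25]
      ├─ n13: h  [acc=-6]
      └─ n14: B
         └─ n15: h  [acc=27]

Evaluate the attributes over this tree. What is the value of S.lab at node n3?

16

1. n1.tag = false  [false]
2. n2.wid = true  [terminal]
3. n4.fin = 9  [9]
4. n4.wid = "ur"  ["ur"]
5. n5.acc = 25  [terminal]
6. n4.ok = 24  [h.acc - 1]
7. n6.fin = false  [terminal]
8. n7.fin = 22  [E₀.ok - 2]
9. n7.wid = "pn"  ["pn"]
10. n8.val = 13  [terminal]
11. n9.fin = true  [terminal]
12. n7.ok = -7  [(if b.fin then E.fin else g.val) - 29]
13. n3.lab = 16  [E₁.ok + 23]
14. n3.mk = "wn"  ["wn"]
15. n3.idx = true  [true]
16. n10.fin = 13  [S.lab - 3]
17. n10.wid = "qwn"  ["q" ++ S.mk]
18. n11.hot = "qwnw"  [E.wid ++ "w"]
19. n12.acc = 25  [terminal]
20. n11.live = true  [h.acc > 24]
21. n13.acc = -6  [terminal]
22. n15.acc = 27  [terminal]
23. n14.wid = 11  [h.acc * 2 - 43]
24. n14.hot = 30  [h.acc + 3]
25. n14.cnt = false  [false]
26. n10.ok = 30  [B.hot * -2 + 90]
27. n1.ok = "wp"  ["wp"]
28. n0.lab = -6  [-6]
29. n0.mk = "wpu"  [C.ok ++ "u"]
30. n0.idx = true  [true]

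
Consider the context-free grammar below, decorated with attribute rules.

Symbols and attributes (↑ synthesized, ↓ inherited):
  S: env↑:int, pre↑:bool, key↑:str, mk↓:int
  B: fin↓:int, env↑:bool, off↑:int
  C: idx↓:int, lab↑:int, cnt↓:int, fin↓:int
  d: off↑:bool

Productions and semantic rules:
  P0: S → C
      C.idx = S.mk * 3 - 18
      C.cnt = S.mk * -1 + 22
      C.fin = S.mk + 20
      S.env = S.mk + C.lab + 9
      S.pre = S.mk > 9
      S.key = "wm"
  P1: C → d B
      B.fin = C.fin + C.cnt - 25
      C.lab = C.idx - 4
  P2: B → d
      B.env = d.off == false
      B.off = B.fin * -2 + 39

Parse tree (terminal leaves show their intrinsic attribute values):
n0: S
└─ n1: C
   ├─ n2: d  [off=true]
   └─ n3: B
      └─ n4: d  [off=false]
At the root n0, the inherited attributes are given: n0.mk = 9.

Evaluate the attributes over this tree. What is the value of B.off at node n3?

5

1. n0.mk = 9  [given at root]
2. n1.idx = 9  [S.mk * 3 - 18]
3. n1.cnt = 13  [S.mk * -1 + 22]
4. n1.fin = 29  [S.mk + 20]
5. n2.off = true  [terminal]
6. n3.fin = 17  [C.fin + C.cnt - 25]
7. n4.off = false  [terminal]
8. n3.env = true  [d.off == false]
9. n3.off = 5  [B.fin * -2 + 39]
10. n1.lab = 5  [C.idx - 4]
11. n0.env = 23  [S.mk + C.lab + 9]
12. n0.pre = false  [S.mk > 9]
13. n0.key = "wm"  ["wm"]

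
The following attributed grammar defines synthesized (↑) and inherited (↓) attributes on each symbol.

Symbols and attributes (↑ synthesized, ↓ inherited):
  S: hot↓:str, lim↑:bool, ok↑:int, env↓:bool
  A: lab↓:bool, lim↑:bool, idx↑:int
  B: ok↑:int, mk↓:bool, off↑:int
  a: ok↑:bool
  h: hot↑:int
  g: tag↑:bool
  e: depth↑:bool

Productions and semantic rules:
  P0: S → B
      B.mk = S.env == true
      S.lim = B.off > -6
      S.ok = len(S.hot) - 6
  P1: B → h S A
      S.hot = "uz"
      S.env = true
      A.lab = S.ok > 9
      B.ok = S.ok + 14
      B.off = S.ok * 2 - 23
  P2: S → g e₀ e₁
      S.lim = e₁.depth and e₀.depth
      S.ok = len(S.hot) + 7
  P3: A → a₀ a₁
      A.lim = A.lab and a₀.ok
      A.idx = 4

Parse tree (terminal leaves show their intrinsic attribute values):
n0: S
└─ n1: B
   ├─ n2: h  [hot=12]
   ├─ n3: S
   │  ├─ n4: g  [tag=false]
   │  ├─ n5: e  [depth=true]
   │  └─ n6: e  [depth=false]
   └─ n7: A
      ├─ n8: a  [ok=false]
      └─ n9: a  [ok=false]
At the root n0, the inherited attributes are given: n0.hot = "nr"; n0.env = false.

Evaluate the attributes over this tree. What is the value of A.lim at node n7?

false

1. n0.hot = "nr"  [given at root]
2. n0.env = false  [given at root]
3. n1.mk = false  [S.env == true]
4. n2.hot = 12  [terminal]
5. n3.hot = "uz"  ["uz"]
6. n3.env = true  [true]
7. n4.tag = false  [terminal]
8. n5.depth = true  [terminal]
9. n6.depth = false  [terminal]
10. n3.lim = false  [e₁.depth and e₀.depth]
11. n3.ok = 9  [len(S.hot) + 7]
12. n7.lab = false  [S.ok > 9]
13. n8.ok = false  [terminal]
14. n9.ok = false  [terminal]
15. n7.lim = false  [A.lab and a₀.ok]
16. n7.idx = 4  [4]
17. n1.ok = 23  [S.ok + 14]
18. n1.off = -5  [S.ok * 2 - 23]
19. n0.lim = true  [B.off > -6]
20. n0.ok = -4  [len(S.hot) - 6]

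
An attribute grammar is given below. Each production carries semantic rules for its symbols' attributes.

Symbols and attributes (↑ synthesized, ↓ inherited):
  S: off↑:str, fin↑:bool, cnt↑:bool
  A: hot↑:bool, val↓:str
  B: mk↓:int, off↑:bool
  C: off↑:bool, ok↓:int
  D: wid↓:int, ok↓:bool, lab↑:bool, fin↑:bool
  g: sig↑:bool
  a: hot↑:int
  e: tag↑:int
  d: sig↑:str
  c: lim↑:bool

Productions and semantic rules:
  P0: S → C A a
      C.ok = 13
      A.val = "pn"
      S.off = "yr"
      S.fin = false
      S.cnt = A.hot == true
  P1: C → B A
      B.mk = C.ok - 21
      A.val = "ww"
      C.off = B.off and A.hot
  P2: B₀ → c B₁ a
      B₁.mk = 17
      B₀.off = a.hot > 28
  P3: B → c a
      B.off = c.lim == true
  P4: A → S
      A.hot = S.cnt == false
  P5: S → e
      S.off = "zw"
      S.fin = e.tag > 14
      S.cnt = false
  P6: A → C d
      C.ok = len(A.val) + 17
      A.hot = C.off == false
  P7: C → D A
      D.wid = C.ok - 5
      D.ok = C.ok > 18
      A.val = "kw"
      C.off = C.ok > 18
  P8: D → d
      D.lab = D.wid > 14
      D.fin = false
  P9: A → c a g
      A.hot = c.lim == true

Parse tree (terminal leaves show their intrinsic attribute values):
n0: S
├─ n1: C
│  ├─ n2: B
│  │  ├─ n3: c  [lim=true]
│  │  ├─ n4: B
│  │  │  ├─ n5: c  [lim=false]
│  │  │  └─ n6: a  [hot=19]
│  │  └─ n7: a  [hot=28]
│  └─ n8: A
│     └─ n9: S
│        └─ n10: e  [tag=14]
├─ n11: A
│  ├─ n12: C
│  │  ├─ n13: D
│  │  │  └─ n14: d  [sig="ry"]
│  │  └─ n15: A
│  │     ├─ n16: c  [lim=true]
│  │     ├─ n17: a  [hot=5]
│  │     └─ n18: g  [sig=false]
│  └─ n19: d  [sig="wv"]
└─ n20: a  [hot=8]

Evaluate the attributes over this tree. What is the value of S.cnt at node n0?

1. n1.ok = 13  [13]
2. n2.mk = -8  [C.ok - 21]
3. n3.lim = true  [terminal]
4. n4.mk = 17  [17]
5. n5.lim = false  [terminal]
6. n6.hot = 19  [terminal]
7. n4.off = false  [c.lim == true]
8. n7.hot = 28  [terminal]
9. n2.off = false  [a.hot > 28]
10. n8.val = "ww"  ["ww"]
11. n10.tag = 14  [terminal]
12. n9.off = "zw"  ["zw"]
13. n9.fin = false  [e.tag > 14]
14. n9.cnt = false  [false]
15. n8.hot = true  [S.cnt == false]
16. n1.off = false  [B.off and A.hot]
17. n11.val = "pn"  ["pn"]
18. n12.ok = 19  [len(A.val) + 17]
19. n13.wid = 14  [C.ok - 5]
20. n13.ok = true  [C.ok > 18]
21. n14.sig = "ry"  [terminal]
22. n13.lab = false  [D.wid > 14]
23. n13.fin = false  [false]
24. n15.val = "kw"  ["kw"]
25. n16.lim = true  [terminal]
26. n17.hot = 5  [terminal]
27. n18.sig = false  [terminal]
28. n15.hot = true  [c.lim == true]
29. n12.off = true  [C.ok > 18]
30. n19.sig = "wv"  [terminal]
31. n11.hot = false  [C.off == false]
32. n20.hot = 8  [terminal]
33. n0.off = "yr"  ["yr"]
34. n0.fin = false  [false]
35. n0.cnt = false  [A.hot == true]

false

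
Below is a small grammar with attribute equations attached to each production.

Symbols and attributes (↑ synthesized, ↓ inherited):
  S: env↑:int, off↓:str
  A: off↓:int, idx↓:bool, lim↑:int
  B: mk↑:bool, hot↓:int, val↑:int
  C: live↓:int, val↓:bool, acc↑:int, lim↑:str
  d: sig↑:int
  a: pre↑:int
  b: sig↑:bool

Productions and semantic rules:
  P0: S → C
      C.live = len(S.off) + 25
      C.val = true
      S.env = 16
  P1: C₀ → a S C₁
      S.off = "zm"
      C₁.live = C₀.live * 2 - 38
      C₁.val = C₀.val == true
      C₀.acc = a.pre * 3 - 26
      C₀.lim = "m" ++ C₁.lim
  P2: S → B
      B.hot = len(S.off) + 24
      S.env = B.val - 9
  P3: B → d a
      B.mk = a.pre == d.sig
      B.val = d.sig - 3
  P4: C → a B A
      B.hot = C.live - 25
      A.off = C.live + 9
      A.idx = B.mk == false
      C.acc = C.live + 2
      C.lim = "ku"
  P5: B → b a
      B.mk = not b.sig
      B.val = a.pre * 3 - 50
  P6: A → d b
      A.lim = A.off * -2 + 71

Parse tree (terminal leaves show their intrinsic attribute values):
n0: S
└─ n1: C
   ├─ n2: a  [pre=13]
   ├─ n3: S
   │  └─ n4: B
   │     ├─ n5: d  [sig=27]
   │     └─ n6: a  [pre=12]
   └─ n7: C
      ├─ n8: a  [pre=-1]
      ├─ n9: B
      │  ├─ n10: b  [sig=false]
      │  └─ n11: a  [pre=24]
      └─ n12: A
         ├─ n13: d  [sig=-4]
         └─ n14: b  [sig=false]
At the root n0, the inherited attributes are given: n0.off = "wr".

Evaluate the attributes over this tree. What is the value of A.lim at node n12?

1. n0.off = "wr"  [given at root]
2. n1.live = 27  [len(S.off) + 25]
3. n1.val = true  [true]
4. n2.pre = 13  [terminal]
5. n3.off = "zm"  ["zm"]
6. n4.hot = 26  [len(S.off) + 24]
7. n5.sig = 27  [terminal]
8. n6.pre = 12  [terminal]
9. n4.mk = false  [a.pre == d.sig]
10. n4.val = 24  [d.sig - 3]
11. n3.env = 15  [B.val - 9]
12. n7.live = 16  [C₀.live * 2 - 38]
13. n7.val = true  [C₀.val == true]
14. n8.pre = -1  [terminal]
15. n9.hot = -9  [C.live - 25]
16. n10.sig = false  [terminal]
17. n11.pre = 24  [terminal]
18. n9.mk = true  [not b.sig]
19. n9.val = 22  [a.pre * 3 - 50]
20. n12.off = 25  [C.live + 9]
21. n12.idx = false  [B.mk == false]
22. n13.sig = -4  [terminal]
23. n14.sig = false  [terminal]
24. n12.lim = 21  [A.off * -2 + 71]
25. n7.acc = 18  [C.live + 2]
26. n7.lim = "ku"  ["ku"]
27. n1.acc = 13  [a.pre * 3 - 26]
28. n1.lim = "mku"  ["m" ++ C₁.lim]
29. n0.env = 16  [16]

21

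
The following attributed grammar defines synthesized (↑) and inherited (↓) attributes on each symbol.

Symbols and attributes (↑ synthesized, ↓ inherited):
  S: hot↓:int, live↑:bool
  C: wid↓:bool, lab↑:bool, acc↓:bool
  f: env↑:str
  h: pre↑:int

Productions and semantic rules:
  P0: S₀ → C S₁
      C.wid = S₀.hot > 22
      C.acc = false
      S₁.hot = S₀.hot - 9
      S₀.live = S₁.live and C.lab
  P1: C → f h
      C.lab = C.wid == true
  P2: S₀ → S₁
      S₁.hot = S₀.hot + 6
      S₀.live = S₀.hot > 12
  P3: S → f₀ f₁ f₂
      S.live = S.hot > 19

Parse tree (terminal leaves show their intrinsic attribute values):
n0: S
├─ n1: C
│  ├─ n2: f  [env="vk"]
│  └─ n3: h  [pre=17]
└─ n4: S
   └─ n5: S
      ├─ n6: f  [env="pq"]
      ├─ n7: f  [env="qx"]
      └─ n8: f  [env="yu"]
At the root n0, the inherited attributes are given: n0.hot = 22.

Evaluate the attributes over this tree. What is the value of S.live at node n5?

1. n0.hot = 22  [given at root]
2. n1.wid = false  [S₀.hot > 22]
3. n1.acc = false  [false]
4. n2.env = "vk"  [terminal]
5. n3.pre = 17  [terminal]
6. n1.lab = false  [C.wid == true]
7. n4.hot = 13  [S₀.hot - 9]
8. n5.hot = 19  [S₀.hot + 6]
9. n6.env = "pq"  [terminal]
10. n7.env = "qx"  [terminal]
11. n8.env = "yu"  [terminal]
12. n5.live = false  [S.hot > 19]
13. n4.live = true  [S₀.hot > 12]
14. n0.live = false  [S₁.live and C.lab]

false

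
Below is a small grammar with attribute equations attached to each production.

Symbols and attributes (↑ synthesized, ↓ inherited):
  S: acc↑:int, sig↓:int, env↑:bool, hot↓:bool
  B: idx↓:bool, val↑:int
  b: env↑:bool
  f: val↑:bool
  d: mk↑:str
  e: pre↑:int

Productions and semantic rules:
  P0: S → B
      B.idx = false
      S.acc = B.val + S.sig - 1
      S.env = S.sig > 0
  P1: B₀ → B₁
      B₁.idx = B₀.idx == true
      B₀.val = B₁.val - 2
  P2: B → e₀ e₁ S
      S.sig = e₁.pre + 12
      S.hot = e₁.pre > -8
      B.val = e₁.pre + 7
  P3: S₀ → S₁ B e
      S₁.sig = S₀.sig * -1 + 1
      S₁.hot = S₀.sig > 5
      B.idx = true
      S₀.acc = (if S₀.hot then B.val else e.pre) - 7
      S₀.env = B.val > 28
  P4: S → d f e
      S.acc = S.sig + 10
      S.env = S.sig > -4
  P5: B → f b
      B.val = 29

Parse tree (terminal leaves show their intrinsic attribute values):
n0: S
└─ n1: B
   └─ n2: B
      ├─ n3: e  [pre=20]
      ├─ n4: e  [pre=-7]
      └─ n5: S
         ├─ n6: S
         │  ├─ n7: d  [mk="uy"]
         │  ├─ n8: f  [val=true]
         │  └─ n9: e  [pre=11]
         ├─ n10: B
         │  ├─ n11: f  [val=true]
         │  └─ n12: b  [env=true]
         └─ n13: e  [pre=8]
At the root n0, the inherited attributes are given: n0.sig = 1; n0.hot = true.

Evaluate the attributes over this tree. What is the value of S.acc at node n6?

6

1. n0.sig = 1  [given at root]
2. n0.hot = true  [given at root]
3. n1.idx = false  [false]
4. n2.idx = false  [B₀.idx == true]
5. n3.pre = 20  [terminal]
6. n4.pre = -7  [terminal]
7. n5.sig = 5  [e₁.pre + 12]
8. n5.hot = true  [e₁.pre > -8]
9. n6.sig = -4  [S₀.sig * -1 + 1]
10. n6.hot = false  [S₀.sig > 5]
11. n7.mk = "uy"  [terminal]
12. n8.val = true  [terminal]
13. n9.pre = 11  [terminal]
14. n6.acc = 6  [S.sig + 10]
15. n6.env = false  [S.sig > -4]
16. n10.idx = true  [true]
17. n11.val = true  [terminal]
18. n12.env = true  [terminal]
19. n10.val = 29  [29]
20. n13.pre = 8  [terminal]
21. n5.acc = 22  [(if S₀.hot then B.val else e.pre) - 7]
22. n5.env = true  [B.val > 28]
23. n2.val = 0  [e₁.pre + 7]
24. n1.val = -2  [B₁.val - 2]
25. n0.acc = -2  [B.val + S.sig - 1]
26. n0.env = true  [S.sig > 0]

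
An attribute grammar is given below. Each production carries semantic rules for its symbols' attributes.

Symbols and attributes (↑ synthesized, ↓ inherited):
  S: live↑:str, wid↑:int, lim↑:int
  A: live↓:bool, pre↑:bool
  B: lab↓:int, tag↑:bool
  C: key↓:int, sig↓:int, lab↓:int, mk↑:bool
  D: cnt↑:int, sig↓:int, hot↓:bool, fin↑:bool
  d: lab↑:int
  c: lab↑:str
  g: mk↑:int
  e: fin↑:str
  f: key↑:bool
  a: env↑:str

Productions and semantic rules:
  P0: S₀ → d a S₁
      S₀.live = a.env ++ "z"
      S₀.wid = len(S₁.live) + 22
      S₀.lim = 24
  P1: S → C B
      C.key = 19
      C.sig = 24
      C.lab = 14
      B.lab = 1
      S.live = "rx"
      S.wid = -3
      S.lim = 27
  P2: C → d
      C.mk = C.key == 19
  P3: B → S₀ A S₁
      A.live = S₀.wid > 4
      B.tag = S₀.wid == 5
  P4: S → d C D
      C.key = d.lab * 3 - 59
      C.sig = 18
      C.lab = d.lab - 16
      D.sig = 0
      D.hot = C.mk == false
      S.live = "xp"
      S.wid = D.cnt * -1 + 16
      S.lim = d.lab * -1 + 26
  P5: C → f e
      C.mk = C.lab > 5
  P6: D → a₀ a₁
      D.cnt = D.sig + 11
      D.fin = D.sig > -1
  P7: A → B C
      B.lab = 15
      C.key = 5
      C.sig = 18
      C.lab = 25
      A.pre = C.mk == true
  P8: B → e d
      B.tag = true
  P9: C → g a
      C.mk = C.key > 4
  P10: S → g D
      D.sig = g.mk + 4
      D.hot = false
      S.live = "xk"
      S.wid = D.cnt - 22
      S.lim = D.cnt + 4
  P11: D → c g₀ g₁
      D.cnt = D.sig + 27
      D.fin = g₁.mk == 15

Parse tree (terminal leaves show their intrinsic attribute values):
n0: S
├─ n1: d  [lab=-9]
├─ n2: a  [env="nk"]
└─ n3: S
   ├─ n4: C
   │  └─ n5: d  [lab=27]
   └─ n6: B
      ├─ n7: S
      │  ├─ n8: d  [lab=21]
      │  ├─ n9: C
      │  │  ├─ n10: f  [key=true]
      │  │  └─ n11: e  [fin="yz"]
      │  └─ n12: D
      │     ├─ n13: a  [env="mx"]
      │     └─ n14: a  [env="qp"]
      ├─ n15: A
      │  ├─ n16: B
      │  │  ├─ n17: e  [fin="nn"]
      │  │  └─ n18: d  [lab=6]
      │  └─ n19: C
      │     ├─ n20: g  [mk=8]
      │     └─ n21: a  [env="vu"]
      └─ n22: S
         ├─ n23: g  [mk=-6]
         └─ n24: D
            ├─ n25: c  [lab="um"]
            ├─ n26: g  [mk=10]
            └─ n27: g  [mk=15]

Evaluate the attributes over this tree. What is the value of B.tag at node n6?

1. n1.lab = -9  [terminal]
2. n2.env = "nk"  [terminal]
3. n4.key = 19  [19]
4. n4.sig = 24  [24]
5. n4.lab = 14  [14]
6. n5.lab = 27  [terminal]
7. n4.mk = true  [C.key == 19]
8. n6.lab = 1  [1]
9. n8.lab = 21  [terminal]
10. n9.key = 4  [d.lab * 3 - 59]
11. n9.sig = 18  [18]
12. n9.lab = 5  [d.lab - 16]
13. n10.key = true  [terminal]
14. n11.fin = "yz"  [terminal]
15. n9.mk = false  [C.lab > 5]
16. n12.sig = 0  [0]
17. n12.hot = true  [C.mk == false]
18. n13.env = "mx"  [terminal]
19. n14.env = "qp"  [terminal]
20. n12.cnt = 11  [D.sig + 11]
21. n12.fin = true  [D.sig > -1]
22. n7.live = "xp"  ["xp"]
23. n7.wid = 5  [D.cnt * -1 + 16]
24. n7.lim = 5  [d.lab * -1 + 26]
25. n15.live = true  [S₀.wid > 4]
26. n16.lab = 15  [15]
27. n17.fin = "nn"  [terminal]
28. n18.lab = 6  [terminal]
29. n16.tag = true  [true]
30. n19.key = 5  [5]
31. n19.sig = 18  [18]
32. n19.lab = 25  [25]
33. n20.mk = 8  [terminal]
34. n21.env = "vu"  [terminal]
35. n19.mk = true  [C.key > 4]
36. n15.pre = true  [C.mk == true]
37. n23.mk = -6  [terminal]
38. n24.sig = -2  [g.mk + 4]
39. n24.hot = false  [false]
40. n25.lab = "um"  [terminal]
41. n26.mk = 10  [terminal]
42. n27.mk = 15  [terminal]
43. n24.cnt = 25  [D.sig + 27]
44. n24.fin = true  [g₁.mk == 15]
45. n22.live = "xk"  ["xk"]
46. n22.wid = 3  [D.cnt - 22]
47. n22.lim = 29  [D.cnt + 4]
48. n6.tag = true  [S₀.wid == 5]
49. n3.live = "rx"  ["rx"]
50. n3.wid = -3  [-3]
51. n3.lim = 27  [27]
52. n0.live = "nkz"  [a.env ++ "z"]
53. n0.wid = 24  [len(S₁.live) + 22]
54. n0.lim = 24  [24]

true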